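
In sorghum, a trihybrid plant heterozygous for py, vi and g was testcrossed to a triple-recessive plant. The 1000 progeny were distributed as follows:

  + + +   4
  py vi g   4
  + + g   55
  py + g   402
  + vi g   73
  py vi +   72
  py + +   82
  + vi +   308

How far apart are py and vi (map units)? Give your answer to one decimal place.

The two most frequent reciprocal classes, py + g and + vi +, are the parental types, so the F1 was py + g / + vi +.
The two rarest classes, py vi g and + + +, are the double crossovers. Comparing them with the parentals, only the vi allele has switched, so vi is the middle locus and the order is g – vi – py.
Crossovers in the vi–py interval produce the single-crossover classes + + g and py vi + (55 + 72 = 127) plus the double crossovers (8).
RF(vi–py) = (127 + 8) / 1000 = 135/1000 = 0.1350 → 13.5 map units.

13.5 map units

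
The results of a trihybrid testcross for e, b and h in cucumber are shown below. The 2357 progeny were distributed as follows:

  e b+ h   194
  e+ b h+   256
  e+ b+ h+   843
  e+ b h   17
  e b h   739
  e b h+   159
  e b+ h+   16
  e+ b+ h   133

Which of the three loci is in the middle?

The two most frequent reciprocal classes, e b h and e+ b+ h+, are the parental types, so the F1 was e b h / e+ b+ h+.
The two rarest classes, e+ b h and e b+ h+, are the double crossovers. Comparing them with the parentals, only the e allele has switched, so e is the middle locus and the order is b – e – h.

e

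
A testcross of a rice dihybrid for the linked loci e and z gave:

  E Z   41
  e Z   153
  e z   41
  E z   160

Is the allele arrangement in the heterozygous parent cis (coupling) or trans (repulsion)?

trans

The two most frequent classes are E z (160) and e Z (153); these are the parental (non-recombinant) types.
So the F1 carried E z on one chromosome and e Z on the other — the recessive alleles are on opposite chromosomes (trans / repulsion).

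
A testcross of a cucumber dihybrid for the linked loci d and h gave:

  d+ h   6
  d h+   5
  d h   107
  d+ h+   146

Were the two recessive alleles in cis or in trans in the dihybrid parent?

cis

The two most frequent classes are d+ h+ (146) and d h (107); these are the parental (non-recombinant) types.
So the F1 carried d+ h+ on one chromosome and d h on the other — the recessive alleles are on the same chromosome (cis / coupling).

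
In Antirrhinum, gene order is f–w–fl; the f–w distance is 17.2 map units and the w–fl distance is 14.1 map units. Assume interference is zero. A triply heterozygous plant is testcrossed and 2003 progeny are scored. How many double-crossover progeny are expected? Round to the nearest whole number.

49

Map distances give recombination frequencies of 0.172 and 0.141 for the two intervals.
With no interference, expected double-crossover frequency = 0.172 × 0.141 = 0.02425.
Expected number = 0.02425 × 2003 = 48.58 ≈ 49.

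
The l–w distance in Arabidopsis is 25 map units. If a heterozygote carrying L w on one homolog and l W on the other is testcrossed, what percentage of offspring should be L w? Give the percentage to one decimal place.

37.5%

A map distance of 25 map units corresponds to a recombination frequency of 0.250.
The F1 is L w / l W, so L w is a parental gamete class with expected frequency (1 − r)/2 = 0.750/2 = 0.3750.
That is 0.3750 = 37.5% of the progeny.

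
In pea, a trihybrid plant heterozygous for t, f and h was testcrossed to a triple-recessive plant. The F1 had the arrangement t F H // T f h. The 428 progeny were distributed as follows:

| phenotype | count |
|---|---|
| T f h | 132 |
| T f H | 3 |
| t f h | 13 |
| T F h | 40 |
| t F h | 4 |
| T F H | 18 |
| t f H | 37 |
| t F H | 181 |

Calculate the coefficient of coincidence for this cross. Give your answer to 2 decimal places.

0.94

The two rarest classes, t F h and T f H, are the double crossovers. Comparing them with the parentals, only the h allele has switched, so h is the middle locus and the order is f – h – t.
f–h: (77 + 7)/428 = 0.1963; h–t: (31 + 7)/428 = 0.0888.
Expected DCO frequency = 0.1963 × 0.0888 ≈ 0.01743; observed = 7/428 ≈ 0.01636.
Coefficient of coincidence = 0.01636/0.01743 ≈ 0.94.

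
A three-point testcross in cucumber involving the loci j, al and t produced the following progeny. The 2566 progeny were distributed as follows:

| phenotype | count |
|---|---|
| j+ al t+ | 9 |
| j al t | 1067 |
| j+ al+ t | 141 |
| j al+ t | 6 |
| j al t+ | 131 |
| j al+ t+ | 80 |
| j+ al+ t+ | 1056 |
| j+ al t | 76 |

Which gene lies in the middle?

The two most frequent reciprocal classes, j+ al+ t+ and j al t, are the parental types, so the F1 was j+ al+ t+ / j al t.
The two rarest classes, j+ al t+ and j al+ t, are the double crossovers. Comparing them with the parentals, only the al allele has switched, so al is the middle locus and the order is j – al – t.

al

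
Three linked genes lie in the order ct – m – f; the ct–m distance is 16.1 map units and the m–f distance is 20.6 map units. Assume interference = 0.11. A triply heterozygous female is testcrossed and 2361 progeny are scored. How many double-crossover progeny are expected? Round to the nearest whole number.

70

Map distances give recombination frequencies of 0.161 and 0.206 for the two intervals.
With interference 0.11 (so coincidence = 0.89), expected double-crossover frequency = 0.161 × 0.206 × 0.89 = 0.02952.
Expected number = 0.02952 × 2361 = 69.69 ≈ 70.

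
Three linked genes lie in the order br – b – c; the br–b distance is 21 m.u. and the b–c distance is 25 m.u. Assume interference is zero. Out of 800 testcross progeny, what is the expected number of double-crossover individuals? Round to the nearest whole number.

Map distances give recombination frequencies of 0.210 and 0.250 for the two intervals.
With no interference, expected double-crossover frequency = 0.210 × 0.250 = 0.05250.
Expected number = 0.05250 × 800 = 42.00 ≈ 42.

42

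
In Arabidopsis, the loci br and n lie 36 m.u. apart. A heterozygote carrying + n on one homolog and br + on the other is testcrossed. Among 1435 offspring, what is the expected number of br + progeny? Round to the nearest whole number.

459

A map distance of 36 m.u. corresponds to a recombination frequency of 0.360.
The F1 is + n / br +, so br + is a parental gamete class with expected frequency (1 − r)/2 = 0.640/2 = 0.3200.
Expected number = 0.3200 × 1435 = 459.20 ≈ 459.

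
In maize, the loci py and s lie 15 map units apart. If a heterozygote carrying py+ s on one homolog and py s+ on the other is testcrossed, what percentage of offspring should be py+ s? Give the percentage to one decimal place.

42.5%

A map distance of 15 map units corresponds to a recombination frequency of 0.150.
The F1 is py+ s / py s+, so py+ s is a parental gamete class with expected frequency (1 − r)/2 = 0.850/2 = 0.4250.
That is 0.4250 = 42.5% of the progeny.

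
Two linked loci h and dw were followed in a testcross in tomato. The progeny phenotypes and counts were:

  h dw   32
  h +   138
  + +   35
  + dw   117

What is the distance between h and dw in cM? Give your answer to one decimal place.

20.8 cM

The two most frequent classes, + dw (117) and h + (138), are the parental types, so the F1 was + dw / h +.
The recombinant classes are + + and h dw: 35 + 32 = 67.
Recombination frequency = 67/322 = 0.2081 ≈ 20.8%, i.e. 20.8 cM.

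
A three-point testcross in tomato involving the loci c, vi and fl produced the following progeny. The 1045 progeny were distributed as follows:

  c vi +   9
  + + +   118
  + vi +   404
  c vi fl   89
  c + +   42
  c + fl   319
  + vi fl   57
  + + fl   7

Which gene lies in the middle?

The two most frequent reciprocal classes, + vi + and c + fl, are the parental types, so the F1 was + vi + / c + fl.
The two rarest classes, c vi + and + + fl, are the double crossovers. Comparing them with the parentals, only the c allele has switched, so c is the middle locus and the order is fl – c – vi.

c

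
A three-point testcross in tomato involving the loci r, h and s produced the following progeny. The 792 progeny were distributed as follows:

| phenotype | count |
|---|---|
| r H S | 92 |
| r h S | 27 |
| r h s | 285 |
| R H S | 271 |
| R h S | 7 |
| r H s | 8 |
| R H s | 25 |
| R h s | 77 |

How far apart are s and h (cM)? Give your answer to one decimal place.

The two most frequent reciprocal classes, r h s and R H S, are the parental types, so the F1 was r h s / R H S.
The two rarest classes, r H s and R h S, are the double crossovers. Comparing them with the parentals, only the h allele has switched, so h is the middle locus and the order is s – h – r.
Crossovers in the s–h interval produce the single-crossover classes r h S and R H s (27 + 25 = 52) plus the double crossovers (15).
RF(s–h) = (52 + 15) / 792 = 67/792 = 0.0846 → 8.5 cM.

8.5 cM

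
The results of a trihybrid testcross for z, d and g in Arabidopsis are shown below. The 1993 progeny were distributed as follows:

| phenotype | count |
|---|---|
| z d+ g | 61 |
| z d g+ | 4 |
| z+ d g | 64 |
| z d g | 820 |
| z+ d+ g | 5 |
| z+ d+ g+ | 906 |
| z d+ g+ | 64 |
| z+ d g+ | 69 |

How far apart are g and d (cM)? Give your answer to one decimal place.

7.0 cM

The two most frequent reciprocal classes, z d g and z+ d+ g+, are the parental types, so the F1 was z d g / z+ d+ g+.
The two rarest classes, z d g+ and z+ d+ g, are the double crossovers. Comparing them with the parentals, only the g allele has switched, so g is the middle locus and the order is z – g – d.
Crossovers in the g–d interval produce the single-crossover classes z d+ g and z+ d g+ (61 + 69 = 130) plus the double crossovers (9).
RF(g–d) = (130 + 9) / 1993 = 139/1993 = 0.0697 → 7.0 cM.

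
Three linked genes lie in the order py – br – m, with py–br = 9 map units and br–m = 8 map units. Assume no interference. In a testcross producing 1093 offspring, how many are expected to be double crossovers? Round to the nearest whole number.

8

Map distances give recombination frequencies of 0.090 and 0.080 for the two intervals.
With no interference, expected double-crossover frequency = 0.090 × 0.080 = 0.00720.
Expected number = 0.00720 × 1093 = 7.87 ≈ 8.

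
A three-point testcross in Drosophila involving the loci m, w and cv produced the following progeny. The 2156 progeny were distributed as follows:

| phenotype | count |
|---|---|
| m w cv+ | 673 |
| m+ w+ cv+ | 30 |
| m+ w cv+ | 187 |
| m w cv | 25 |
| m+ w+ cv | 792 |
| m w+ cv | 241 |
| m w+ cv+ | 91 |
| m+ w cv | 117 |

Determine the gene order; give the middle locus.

The two most frequent reciprocal classes, m w cv+ and m+ w+ cv, are the parental types, so the F1 was m w cv+ / m+ w+ cv.
The two rarest classes, m w cv and m+ w+ cv+, are the double crossovers. Comparing them with the parentals, only the cv allele has switched, so cv is the middle locus and the order is w – cv – m.

cv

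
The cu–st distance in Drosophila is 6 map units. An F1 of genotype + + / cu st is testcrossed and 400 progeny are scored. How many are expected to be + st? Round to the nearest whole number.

12

A map distance of 6 map units corresponds to a recombination frequency of 0.060.
The F1 is + + / cu st, so + st is a recombinant gamete class with expected frequency r/2 = 0.060/2 = 0.0300.
Expected number = 0.0300 × 400 = 12.00 ≈ 12.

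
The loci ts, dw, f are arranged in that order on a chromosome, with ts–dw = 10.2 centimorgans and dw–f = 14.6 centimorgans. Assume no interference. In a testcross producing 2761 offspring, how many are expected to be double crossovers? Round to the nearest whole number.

41

Map distances give recombination frequencies of 0.102 and 0.146 for the two intervals.
With no interference, expected double-crossover frequency = 0.102 × 0.146 = 0.01489.
Expected number = 0.01489 × 2761 = 41.12 ≈ 41.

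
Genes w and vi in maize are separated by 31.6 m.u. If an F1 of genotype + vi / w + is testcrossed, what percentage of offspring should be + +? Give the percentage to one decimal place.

A map distance of 31.6 m.u. corresponds to a recombination frequency of 0.316.
The F1 is + vi / w +, so + + is a recombinant gamete class with expected frequency r/2 = 0.316/2 = 0.1580.
That is 0.1580 = 15.8% of the progeny.

15.8%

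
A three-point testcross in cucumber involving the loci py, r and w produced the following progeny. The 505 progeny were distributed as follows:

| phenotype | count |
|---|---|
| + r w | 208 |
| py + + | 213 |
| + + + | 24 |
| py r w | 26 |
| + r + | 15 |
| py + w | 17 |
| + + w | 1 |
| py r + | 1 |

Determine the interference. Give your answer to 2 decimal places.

0.43

The two most frequent reciprocal classes, + r w and py + +, are the parental types, so the F1 was + r w / py + +.
The two rarest classes, + + w and py r +, are the double crossovers. Comparing them with the parentals, only the r allele has switched, so r is the middle locus and the order is py – r – w.
py–r: (50 + 2)/505 = 0.1030; r–w: (32 + 2)/505 = 0.0673.
Expected DCO frequency = 0.1030 × 0.0673 ≈ 0.00693; observed = 2/505 ≈ 0.00396.
Coefficient of coincidence = 0.00396/0.00693 ≈ 0.57; interference = 1 − 0.57 = 0.43.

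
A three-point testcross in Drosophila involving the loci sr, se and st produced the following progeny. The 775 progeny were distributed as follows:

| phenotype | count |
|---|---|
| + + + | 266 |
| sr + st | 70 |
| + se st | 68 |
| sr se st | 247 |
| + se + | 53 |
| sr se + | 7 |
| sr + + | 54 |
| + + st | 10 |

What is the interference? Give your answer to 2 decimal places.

The two most frequent reciprocal classes, sr se st and + + +, are the parental types, so the F1 was sr se st / + + +.
The two rarest classes, sr se + and + + st, are the double crossovers. Comparing them with the parentals, only the st allele has switched, so st is the middle locus and the order is se – st – sr.
se–st: (123 + 17)/775 = 0.1806; st–sr: (122 + 17)/775 = 0.1794.
Expected DCO frequency = 0.1806 × 0.1794 ≈ 0.03240; observed = 17/775 ≈ 0.02194.
Coefficient of coincidence = 0.02194/0.03240 ≈ 0.68; interference = 1 − 0.68 = 0.32.

0.32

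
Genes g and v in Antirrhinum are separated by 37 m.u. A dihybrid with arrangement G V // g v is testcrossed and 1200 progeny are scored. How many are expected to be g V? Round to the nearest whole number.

A map distance of 37 m.u. corresponds to a recombination frequency of 0.370.
The F1 is G V / g v, so g V is a recombinant gamete class with expected frequency r/2 = 0.370/2 = 0.1850.
Expected number = 0.1850 × 1200 = 222.00 ≈ 222.

222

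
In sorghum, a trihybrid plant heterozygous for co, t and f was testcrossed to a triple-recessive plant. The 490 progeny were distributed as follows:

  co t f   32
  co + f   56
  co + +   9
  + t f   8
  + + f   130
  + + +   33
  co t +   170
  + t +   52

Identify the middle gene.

The two most frequent reciprocal classes, co t + and + + f, are the parental types, so the F1 was co t + / + + f.
The two rarest classes, co + + and + t f, are the double crossovers. Comparing them with the parentals, only the t allele has switched, so t is the middle locus and the order is co – t – f.

t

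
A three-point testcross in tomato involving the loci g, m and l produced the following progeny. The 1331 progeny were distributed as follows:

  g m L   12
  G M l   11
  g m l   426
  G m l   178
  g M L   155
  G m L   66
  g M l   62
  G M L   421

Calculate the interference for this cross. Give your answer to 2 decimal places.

The two most frequent reciprocal classes, G M L and g m l, are the parental types, so the F1 was G M L / g m l.
The two rarest classes, G M l and g m L, are the double crossovers. Comparing them with the parentals, only the l allele has switched, so l is the middle locus and the order is g – l – m.
g–l: (333 + 23)/1331 = 0.2675; l–m: (128 + 23)/1331 = 0.1134.
Expected DCO frequency = 0.2675 × 0.1134 ≈ 0.03033; observed = 23/1331 ≈ 0.01728.
Coefficient of coincidence = 0.01728/0.03033 ≈ 0.57; interference = 1 − 0.57 = 0.43.

0.43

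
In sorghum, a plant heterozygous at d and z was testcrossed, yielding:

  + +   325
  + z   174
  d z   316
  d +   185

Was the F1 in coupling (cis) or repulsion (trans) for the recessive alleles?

The two most frequent classes are + + (325) and d z (316); these are the parental (non-recombinant) types.
So the F1 carried + + on one chromosome and d z on the other — the recessive alleles are on the same chromosome (cis / coupling).

cis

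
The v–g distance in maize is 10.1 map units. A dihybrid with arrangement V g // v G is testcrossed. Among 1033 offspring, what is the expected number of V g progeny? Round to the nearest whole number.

464

A map distance of 10.1 map units corresponds to a recombination frequency of 0.101.
The F1 is V g / v G, so V g is a parental gamete class with expected frequency (1 − r)/2 = 0.899/2 = 0.4495.
Expected number = 0.4495 × 1033 = 464.33 ≈ 464.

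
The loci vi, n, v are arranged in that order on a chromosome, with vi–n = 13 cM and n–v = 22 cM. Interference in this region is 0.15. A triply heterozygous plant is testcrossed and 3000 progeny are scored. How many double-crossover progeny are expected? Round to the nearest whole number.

73

Map distances give recombination frequencies of 0.130 and 0.220 for the two intervals.
With interference 0.15 (so coincidence = 0.85), expected double-crossover frequency = 0.130 × 0.220 × 0.85 = 0.02431.
Expected number = 0.02431 × 3000 = 72.93 ≈ 73.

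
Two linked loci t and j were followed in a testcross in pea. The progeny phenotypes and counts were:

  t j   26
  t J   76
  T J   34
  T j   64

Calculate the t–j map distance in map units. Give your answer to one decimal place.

30.0 map units

The two most frequent classes, T j (64) and t J (76), are the parental types, so the F1 was T j / t J.
The recombinant classes are T J and t j: 34 + 26 = 60.
Recombination frequency = 60/200 = 0.3000 ≈ 30.0%, i.e. 30.0 map units.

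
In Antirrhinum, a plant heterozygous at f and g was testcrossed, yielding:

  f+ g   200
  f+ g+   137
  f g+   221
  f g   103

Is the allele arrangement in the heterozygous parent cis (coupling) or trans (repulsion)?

The two most frequent classes are f+ g (200) and f g+ (221); these are the parental (non-recombinant) types.
So the F1 carried f+ g on one chromosome and f g+ on the other — the recessive alleles are on opposite chromosomes (trans / repulsion).

trans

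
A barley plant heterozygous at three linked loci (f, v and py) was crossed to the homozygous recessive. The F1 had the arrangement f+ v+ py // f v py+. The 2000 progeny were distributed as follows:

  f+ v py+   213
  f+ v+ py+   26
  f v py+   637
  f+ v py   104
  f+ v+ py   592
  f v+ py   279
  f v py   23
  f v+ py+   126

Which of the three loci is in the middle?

The two rarest classes, f+ v+ py+ and f v py, are the double crossovers. Comparing them with the parentals, only the py allele has switched, so py is the middle locus and the order is f – py – v.

py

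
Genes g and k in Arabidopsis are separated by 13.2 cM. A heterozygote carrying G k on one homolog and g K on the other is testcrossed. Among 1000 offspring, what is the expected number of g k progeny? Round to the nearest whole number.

66

A map distance of 13.2 cM corresponds to a recombination frequency of 0.132.
The F1 is G k / g K, so g k is a recombinant gamete class with expected frequency r/2 = 0.132/2 = 0.0660.
Expected number = 0.0660 × 1000 = 66.00 ≈ 66.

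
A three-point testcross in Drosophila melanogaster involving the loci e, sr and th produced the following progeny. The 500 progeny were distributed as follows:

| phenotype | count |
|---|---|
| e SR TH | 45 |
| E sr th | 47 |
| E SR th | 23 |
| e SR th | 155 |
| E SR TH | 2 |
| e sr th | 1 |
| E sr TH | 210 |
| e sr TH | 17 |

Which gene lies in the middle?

The two most frequent reciprocal classes, E sr TH and e SR th, are the parental types, so the F1 was E sr TH / e SR th.
The two rarest classes, E SR TH and e sr th, are the double crossovers. Comparing them with the parentals, only the sr allele has switched, so sr is the middle locus and the order is e – sr – th.

sr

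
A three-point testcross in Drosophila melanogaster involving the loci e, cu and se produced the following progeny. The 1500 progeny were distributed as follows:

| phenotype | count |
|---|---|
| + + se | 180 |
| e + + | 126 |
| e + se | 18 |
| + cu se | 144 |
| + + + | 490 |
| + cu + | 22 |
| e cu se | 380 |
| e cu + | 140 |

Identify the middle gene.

The two most frequent reciprocal classes, e cu se and + + +, are the parental types, so the F1 was e cu se / + + +.
The two rarest classes, e + se and + cu +, are the double crossovers. Comparing them with the parentals, only the cu allele has switched, so cu is the middle locus and the order is e – cu – se.

cu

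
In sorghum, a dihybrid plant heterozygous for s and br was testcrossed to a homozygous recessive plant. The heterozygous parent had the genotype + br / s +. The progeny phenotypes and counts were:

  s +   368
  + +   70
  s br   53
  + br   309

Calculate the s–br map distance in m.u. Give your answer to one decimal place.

15.4 m.u.

The recombinant classes are + + and s br: 70 + 53 = 123.
Recombination frequency = 123/800 = 0.1537 ≈ 15.4%, i.e. 15.4 m.u.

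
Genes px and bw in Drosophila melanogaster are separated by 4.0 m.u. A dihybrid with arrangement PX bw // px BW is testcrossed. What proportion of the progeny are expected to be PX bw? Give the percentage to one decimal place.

A map distance of 4.0 m.u. corresponds to a recombination frequency of 0.040.
The F1 is PX bw / px BW, so PX bw is a parental gamete class with expected frequency (1 − r)/2 = 0.960/2 = 0.4800.
That is 0.4800 = 48.0% of the progeny.

48.0%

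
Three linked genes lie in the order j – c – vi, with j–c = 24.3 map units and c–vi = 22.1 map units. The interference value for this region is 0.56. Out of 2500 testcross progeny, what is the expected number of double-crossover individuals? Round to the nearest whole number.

Map distances give recombination frequencies of 0.243 and 0.221 for the two intervals.
With interference 0.56 (so coincidence = 0.44), expected double-crossover frequency = 0.243 × 0.221 × 0.44 = 0.02363.
Expected number = 0.02363 × 2500 = 59.07 ≈ 59.

59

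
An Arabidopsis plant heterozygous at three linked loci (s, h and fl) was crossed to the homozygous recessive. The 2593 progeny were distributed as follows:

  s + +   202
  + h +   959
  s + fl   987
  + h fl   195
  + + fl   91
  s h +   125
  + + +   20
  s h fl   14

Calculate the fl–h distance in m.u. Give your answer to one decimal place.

16.6 m.u.

The two most frequent reciprocal classes, s + fl and + h +, are the parental types, so the F1 was s + fl / + h +.
The two rarest classes, s h fl and + + +, are the double crossovers. Comparing them with the parentals, only the h allele has switched, so h is the middle locus and the order is fl – h – s.
Crossovers in the fl–h interval produce the single-crossover classes s + + and + h fl (202 + 195 = 397) plus the double crossovers (34).
RF(fl–h) = (397 + 34) / 2593 = 431/2593 = 0.1662 → 16.6 m.u.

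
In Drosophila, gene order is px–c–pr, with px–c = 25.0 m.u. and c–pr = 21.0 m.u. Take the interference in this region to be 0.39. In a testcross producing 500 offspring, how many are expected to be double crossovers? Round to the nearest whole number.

Map distances give recombination frequencies of 0.250 and 0.210 for the two intervals.
With interference 0.39 (so coincidence = 0.61), expected double-crossover frequency = 0.250 × 0.210 × 0.61 = 0.03202.
Expected number = 0.03202 × 500 = 16.01 ≈ 16.

16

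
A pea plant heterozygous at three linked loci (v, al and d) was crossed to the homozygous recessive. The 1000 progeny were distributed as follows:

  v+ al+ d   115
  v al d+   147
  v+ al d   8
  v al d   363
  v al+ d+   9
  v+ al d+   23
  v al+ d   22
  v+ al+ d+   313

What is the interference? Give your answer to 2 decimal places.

The two most frequent reciprocal classes, v al d and v+ al+ d+, are the parental types, so the F1 was v al d / v+ al+ d+.
The two rarest classes, v+ al d and v al+ d+, are the double crossovers. Comparing them with the parentals, only the v allele has switched, so v is the middle locus and the order is d – v – al.
d–v: (262 + 17)/1000 = 0.2790; v–al: (45 + 17)/1000 = 0.0620.
Expected DCO frequency = 0.2790 × 0.0620 ≈ 0.01730; observed = 17/1000 ≈ 0.01700.
Coefficient of coincidence = 0.01700/0.01730 ≈ 0.98; interference = 1 − 0.98 = 0.02.

0.02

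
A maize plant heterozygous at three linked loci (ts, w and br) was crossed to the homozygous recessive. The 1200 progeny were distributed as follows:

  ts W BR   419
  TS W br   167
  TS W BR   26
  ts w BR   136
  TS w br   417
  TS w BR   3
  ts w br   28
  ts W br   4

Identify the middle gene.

The two most frequent reciprocal classes, TS w br and ts W BR, are the parental types, so the F1 was TS w br / ts W BR.
The two rarest classes, TS w BR and ts W br, are the double crossovers. Comparing them with the parentals, only the br allele has switched, so br is the middle locus and the order is ts – br – w.

br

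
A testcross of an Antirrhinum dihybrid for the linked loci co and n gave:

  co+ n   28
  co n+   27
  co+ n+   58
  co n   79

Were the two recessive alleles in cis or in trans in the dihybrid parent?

The two most frequent classes are co+ n+ (58) and co n (79); these are the parental (non-recombinant) types.
So the F1 carried co+ n+ on one chromosome and co n on the other — the recessive alleles are on the same chromosome (cis / coupling).

cis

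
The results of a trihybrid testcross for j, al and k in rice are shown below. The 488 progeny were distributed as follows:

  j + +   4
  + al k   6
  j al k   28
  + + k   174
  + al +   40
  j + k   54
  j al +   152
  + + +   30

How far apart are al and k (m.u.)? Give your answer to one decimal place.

13.9 m.u.

The two most frequent reciprocal classes, j al + and + + k, are the parental types, so the F1 was j al + / + + k.
The two rarest classes, j + + and + al k, are the double crossovers. Comparing them with the parentals, only the al allele has switched, so al is the middle locus and the order is j – al – k.
Crossovers in the al–k interval produce the single-crossover classes j al k and + + + (28 + 30 = 58) plus the double crossovers (10).
RF(al–k) = (58 + 10) / 488 = 68/488 = 0.1393 → 13.9 m.u.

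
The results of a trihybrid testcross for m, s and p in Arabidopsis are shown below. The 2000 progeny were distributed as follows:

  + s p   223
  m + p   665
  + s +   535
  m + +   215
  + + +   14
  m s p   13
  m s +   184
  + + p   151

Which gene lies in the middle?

The two most frequent reciprocal classes, m + p and + s +, are the parental types, so the F1 was m + p / + s +.
The two rarest classes, m s p and + + +, are the double crossovers. Comparing them with the parentals, only the s allele has switched, so s is the middle locus and the order is p – s – m.

s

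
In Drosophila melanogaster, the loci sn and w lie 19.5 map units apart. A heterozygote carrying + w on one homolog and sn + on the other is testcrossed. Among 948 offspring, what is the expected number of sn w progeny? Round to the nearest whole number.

92

A map distance of 19.5 map units corresponds to a recombination frequency of 0.195.
The F1 is + w / sn +, so sn w is a recombinant gamete class with expected frequency r/2 = 0.195/2 = 0.0975.
Expected number = 0.0975 × 948 = 92.43 ≈ 92.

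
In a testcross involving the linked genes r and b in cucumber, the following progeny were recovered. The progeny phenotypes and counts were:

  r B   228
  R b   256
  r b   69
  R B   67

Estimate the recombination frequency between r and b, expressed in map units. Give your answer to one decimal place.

The two most frequent classes, R b (256) and r B (228), are the parental types, so the F1 was R b / r B.
The recombinant classes are R B and r b: 67 + 69 = 136.
Recombination frequency = 136/620 = 0.2194 ≈ 21.9%, i.e. 21.9 map units.

21.9 map units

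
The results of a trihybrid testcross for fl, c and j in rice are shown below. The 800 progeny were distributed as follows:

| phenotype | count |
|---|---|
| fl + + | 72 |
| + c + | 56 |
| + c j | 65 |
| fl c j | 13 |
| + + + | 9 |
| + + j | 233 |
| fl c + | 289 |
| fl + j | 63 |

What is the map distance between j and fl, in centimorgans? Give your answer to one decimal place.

17.6 centimorgans

The two most frequent reciprocal classes, fl c + and + + j, are the parental types, so the F1 was fl c + / + + j.
The two rarest classes, fl c j and + + +, are the double crossovers. Comparing them with the parentals, only the j allele has switched, so j is the middle locus and the order is c – j – fl.
Crossovers in the j–fl interval produce the single-crossover classes + c + and fl + j (56 + 63 = 119) plus the double crossovers (22).
RF(j–fl) = (119 + 22) / 800 = 141/800 = 0.1762 → 17.6 centimorgans.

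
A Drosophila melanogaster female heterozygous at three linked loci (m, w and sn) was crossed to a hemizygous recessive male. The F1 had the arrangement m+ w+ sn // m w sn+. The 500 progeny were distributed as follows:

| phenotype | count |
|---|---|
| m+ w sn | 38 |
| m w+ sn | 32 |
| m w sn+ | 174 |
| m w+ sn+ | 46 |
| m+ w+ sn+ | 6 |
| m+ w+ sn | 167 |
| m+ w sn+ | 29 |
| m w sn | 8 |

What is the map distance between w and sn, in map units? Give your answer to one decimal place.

19.6 map units

The two rarest classes, m+ w+ sn+ and m w sn, are the double crossovers. Comparing them with the parentals, only the sn allele has switched, so sn is the middle locus and the order is m – sn – w.
Crossovers in the sn–w interval produce the single-crossover classes m+ w sn and m w+ sn+ (38 + 46 = 84) plus the double crossovers (14).
RF(sn–w) = (84 + 14) / 500 = 98/500 = 0.1960 → 19.6 map units.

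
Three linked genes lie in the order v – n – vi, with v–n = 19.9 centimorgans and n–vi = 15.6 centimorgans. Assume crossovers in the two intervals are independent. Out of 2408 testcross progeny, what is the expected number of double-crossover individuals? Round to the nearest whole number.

75

Map distances give recombination frequencies of 0.199 and 0.156 for the two intervals.
With no interference, expected double-crossover frequency = 0.199 × 0.156 = 0.03104.
Expected number = 0.03104 × 2408 = 74.75 ≈ 75.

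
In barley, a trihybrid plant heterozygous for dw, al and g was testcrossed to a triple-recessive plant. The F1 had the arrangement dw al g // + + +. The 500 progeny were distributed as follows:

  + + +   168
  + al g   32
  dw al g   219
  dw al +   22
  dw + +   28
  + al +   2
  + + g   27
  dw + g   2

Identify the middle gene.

The two rarest classes, dw + g and + al +, are the double crossovers. Comparing them with the parentals, only the al allele has switched, so al is the middle locus and the order is g – al – dw.

al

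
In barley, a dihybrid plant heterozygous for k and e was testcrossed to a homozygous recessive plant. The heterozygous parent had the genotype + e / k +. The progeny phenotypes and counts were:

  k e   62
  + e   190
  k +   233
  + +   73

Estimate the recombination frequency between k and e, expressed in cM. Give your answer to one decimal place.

The recombinant classes are + + and k e: 73 + 62 = 135.
Recombination frequency = 135/558 = 0.2419 ≈ 24.2%, i.e. 24.2 cM.

24.2 cM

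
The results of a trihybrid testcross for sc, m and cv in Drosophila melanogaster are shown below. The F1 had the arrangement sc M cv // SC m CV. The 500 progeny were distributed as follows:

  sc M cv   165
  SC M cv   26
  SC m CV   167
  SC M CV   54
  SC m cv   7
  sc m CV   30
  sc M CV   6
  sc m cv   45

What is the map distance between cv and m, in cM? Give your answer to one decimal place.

22.4 cM

The two rarest classes, sc M CV and SC m cv, are the double crossovers. Comparing them with the parentals, only the cv allele has switched, so cv is the middle locus and the order is m – cv – sc.
Crossovers in the m–cv interval produce the single-crossover classes sc m cv and SC M CV (45 + 54 = 99) plus the double crossovers (13).
RF(m–cv) = (99 + 13) / 500 = 112/500 = 0.2240 → 22.4 cM.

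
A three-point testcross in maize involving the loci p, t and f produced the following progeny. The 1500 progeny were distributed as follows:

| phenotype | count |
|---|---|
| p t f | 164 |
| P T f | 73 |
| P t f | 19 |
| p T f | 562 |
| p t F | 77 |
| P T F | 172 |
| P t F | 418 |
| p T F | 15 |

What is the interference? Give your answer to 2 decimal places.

0.25

The two most frequent reciprocal classes, P t F and p T f, are the parental types, so the F1 was P t F / p T f.
The two rarest classes, P t f and p T F, are the double crossovers. Comparing them with the parentals, only the f allele has switched, so f is the middle locus and the order is p – f – t.
p–f: (150 + 34)/1500 = 0.1227; f–t: (336 + 34)/1500 = 0.2467.
Expected DCO frequency = 0.1227 × 0.2467 ≈ 0.03027; observed = 34/1500 ≈ 0.02267.
Coefficient of coincidence = 0.02267/0.03027 ≈ 0.75; interference = 1 − 0.75 = 0.25.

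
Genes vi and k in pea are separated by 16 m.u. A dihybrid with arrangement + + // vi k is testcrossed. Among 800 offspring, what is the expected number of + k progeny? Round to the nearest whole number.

A map distance of 16 m.u. corresponds to a recombination frequency of 0.160.
The F1 is + + / vi k, so + k is a recombinant gamete class with expected frequency r/2 = 0.160/2 = 0.0800.
Expected number = 0.0800 × 800 = 64.00 ≈ 64.

64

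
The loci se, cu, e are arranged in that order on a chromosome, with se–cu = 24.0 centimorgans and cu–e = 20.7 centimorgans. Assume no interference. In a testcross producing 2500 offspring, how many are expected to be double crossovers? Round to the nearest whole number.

Map distances give recombination frequencies of 0.240 and 0.207 for the two intervals.
With no interference, expected double-crossover frequency = 0.240 × 0.207 = 0.04968.
Expected number = 0.04968 × 2500 = 124.20 ≈ 124.

124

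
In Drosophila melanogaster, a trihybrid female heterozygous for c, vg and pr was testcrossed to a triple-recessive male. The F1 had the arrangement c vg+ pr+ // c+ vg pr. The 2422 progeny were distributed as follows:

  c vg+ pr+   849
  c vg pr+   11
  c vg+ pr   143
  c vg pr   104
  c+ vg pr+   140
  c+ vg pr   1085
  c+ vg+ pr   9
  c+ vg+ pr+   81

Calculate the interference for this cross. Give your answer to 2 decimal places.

The two rarest classes, c vg pr+ and c+ vg+ pr, are the double crossovers. Comparing them with the parentals, only the vg allele has switched, so vg is the middle locus and the order is c – vg – pr.
c–vg: (185 + 20)/2422 = 0.0846; vg–pr: (283 + 20)/2422 = 0.1251.
Expected DCO frequency = 0.0846 × 0.1251 ≈ 0.01058; observed = 20/2422 ≈ 0.00826.
Coefficient of coincidence = 0.00826/0.01058 ≈ 0.78; interference = 1 − 0.78 = 0.22.

0.22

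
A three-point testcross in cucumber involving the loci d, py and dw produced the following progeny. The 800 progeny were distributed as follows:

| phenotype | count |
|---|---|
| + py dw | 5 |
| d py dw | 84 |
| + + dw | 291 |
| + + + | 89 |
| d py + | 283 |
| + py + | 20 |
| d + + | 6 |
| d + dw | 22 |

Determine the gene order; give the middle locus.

py

The two most frequent reciprocal classes, + + dw and d py +, are the parental types, so the F1 was + + dw / d py +.
The two rarest classes, + py dw and d + +, are the double crossovers. Comparing them with the parentals, only the py allele has switched, so py is the middle locus and the order is d – py – dw.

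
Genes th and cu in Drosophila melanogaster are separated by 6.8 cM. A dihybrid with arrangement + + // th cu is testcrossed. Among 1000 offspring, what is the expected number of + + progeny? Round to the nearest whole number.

466

A map distance of 6.8 cM corresponds to a recombination frequency of 0.068.
The F1 is + + / th cu, so + + is a parental gamete class with expected frequency (1 − r)/2 = 0.932/2 = 0.4660.
Expected number = 0.4660 × 1000 = 466.00 ≈ 466.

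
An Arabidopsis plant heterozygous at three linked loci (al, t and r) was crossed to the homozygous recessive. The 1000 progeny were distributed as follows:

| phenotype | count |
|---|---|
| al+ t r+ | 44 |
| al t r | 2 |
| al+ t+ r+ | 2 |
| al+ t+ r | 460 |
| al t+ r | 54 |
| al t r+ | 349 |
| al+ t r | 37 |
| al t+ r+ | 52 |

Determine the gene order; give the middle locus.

r

The two most frequent reciprocal classes, al t r+ and al+ t+ r, are the parental types, so the F1 was al t r+ / al+ t+ r.
The two rarest classes, al t r and al+ t+ r+, are the double crossovers. Comparing them with the parentals, only the r allele has switched, so r is the middle locus and the order is t – r – al.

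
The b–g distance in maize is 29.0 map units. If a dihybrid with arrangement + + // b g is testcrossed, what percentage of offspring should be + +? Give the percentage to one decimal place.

A map distance of 29.0 map units corresponds to a recombination frequency of 0.290.
The F1 is + + / b g, so + + is a parental gamete class with expected frequency (1 − r)/2 = 0.710/2 = 0.3550.
That is 0.3550 = 35.5% of the progeny.

35.5%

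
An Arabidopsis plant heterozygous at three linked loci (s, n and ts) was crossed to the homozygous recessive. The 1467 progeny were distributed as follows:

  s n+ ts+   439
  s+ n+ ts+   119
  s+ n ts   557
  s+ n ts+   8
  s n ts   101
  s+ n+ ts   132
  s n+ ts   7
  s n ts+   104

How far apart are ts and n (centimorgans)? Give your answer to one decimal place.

17.1 centimorgans

The two most frequent reciprocal classes, s n+ ts+ and s+ n ts, are the parental types, so the F1 was s n+ ts+ / s+ n ts.
The two rarest classes, s n+ ts and s+ n ts+, are the double crossovers. Comparing them with the parentals, only the ts allele has switched, so ts is the middle locus and the order is n – ts – s.
Crossovers in the n–ts interval produce the single-crossover classes s n ts+ and s+ n+ ts (104 + 132 = 236) plus the double crossovers (15).
RF(n–ts) = (236 + 15) / 1467 = 251/1467 = 0.1711 → 17.1 centimorgans.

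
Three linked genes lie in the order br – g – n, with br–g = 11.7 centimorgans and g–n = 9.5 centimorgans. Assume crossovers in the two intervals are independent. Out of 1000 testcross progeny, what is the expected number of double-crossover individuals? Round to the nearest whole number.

Map distances give recombination frequencies of 0.117 and 0.095 for the two intervals.
With no interference, expected double-crossover frequency = 0.117 × 0.095 = 0.01111.
Expected number = 0.01111 × 1000 = 11.12 ≈ 11.

11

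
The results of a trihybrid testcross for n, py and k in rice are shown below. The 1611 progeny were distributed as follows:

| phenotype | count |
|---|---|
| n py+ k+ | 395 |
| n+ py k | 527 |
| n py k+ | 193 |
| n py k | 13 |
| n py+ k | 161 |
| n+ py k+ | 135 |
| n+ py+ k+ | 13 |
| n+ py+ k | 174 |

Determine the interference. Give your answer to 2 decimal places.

The two most frequent reciprocal classes, n+ py k and n py+ k+, are the parental types, so the F1 was n+ py k / n py+ k+.
The two rarest classes, n py k and n+ py+ k+, are the double crossovers. Comparing them with the parentals, only the n allele has switched, so n is the middle locus and the order is k – n – py.
k–n: (296 + 26)/1611 = 0.1999; n–py: (367 + 26)/1611 = 0.2439.
Expected DCO frequency = 0.1999 × 0.2439 ≈ 0.04876; observed = 26/1611 ≈ 0.01614.
Coefficient of coincidence = 0.01614/0.04876 ≈ 0.33; interference = 1 − 0.33 = 0.67.

0.67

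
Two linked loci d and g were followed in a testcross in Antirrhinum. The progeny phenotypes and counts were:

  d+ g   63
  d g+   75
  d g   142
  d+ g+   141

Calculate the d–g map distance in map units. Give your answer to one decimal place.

32.8 map units

The two most frequent classes, d+ g+ (141) and d g (142), are the parental types, so the F1 was d+ g+ / d g.
The recombinant classes are d+ g and d g+: 63 + 75 = 138.
Recombination frequency = 138/421 = 0.3278 ≈ 32.8%, i.e. 32.8 map units.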